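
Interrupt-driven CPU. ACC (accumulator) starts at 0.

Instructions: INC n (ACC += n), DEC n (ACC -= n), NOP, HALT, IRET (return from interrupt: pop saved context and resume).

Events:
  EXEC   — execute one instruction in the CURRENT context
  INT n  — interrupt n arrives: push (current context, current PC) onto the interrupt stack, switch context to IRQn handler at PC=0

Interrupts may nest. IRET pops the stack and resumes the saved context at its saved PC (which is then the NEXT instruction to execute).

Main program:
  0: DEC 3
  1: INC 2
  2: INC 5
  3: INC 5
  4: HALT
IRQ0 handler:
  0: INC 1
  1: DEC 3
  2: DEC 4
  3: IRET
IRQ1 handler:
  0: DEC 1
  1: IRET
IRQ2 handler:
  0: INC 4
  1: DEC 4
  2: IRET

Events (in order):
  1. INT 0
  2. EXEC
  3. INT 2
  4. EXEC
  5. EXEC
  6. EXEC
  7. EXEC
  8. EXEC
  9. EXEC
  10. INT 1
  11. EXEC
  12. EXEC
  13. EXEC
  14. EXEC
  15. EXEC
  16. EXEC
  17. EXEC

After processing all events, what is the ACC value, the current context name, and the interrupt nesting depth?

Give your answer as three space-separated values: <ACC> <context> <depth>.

Event 1 (INT 0): INT 0 arrives: push (MAIN, PC=0), enter IRQ0 at PC=0 (depth now 1)
Event 2 (EXEC): [IRQ0] PC=0: INC 1 -> ACC=1
Event 3 (INT 2): INT 2 arrives: push (IRQ0, PC=1), enter IRQ2 at PC=0 (depth now 2)
Event 4 (EXEC): [IRQ2] PC=0: INC 4 -> ACC=5
Event 5 (EXEC): [IRQ2] PC=1: DEC 4 -> ACC=1
Event 6 (EXEC): [IRQ2] PC=2: IRET -> resume IRQ0 at PC=1 (depth now 1)
Event 7 (EXEC): [IRQ0] PC=1: DEC 3 -> ACC=-2
Event 8 (EXEC): [IRQ0] PC=2: DEC 4 -> ACC=-6
Event 9 (EXEC): [IRQ0] PC=3: IRET -> resume MAIN at PC=0 (depth now 0)
Event 10 (INT 1): INT 1 arrives: push (MAIN, PC=0), enter IRQ1 at PC=0 (depth now 1)
Event 11 (EXEC): [IRQ1] PC=0: DEC 1 -> ACC=-7
Event 12 (EXEC): [IRQ1] PC=1: IRET -> resume MAIN at PC=0 (depth now 0)
Event 13 (EXEC): [MAIN] PC=0: DEC 3 -> ACC=-10
Event 14 (EXEC): [MAIN] PC=1: INC 2 -> ACC=-8
Event 15 (EXEC): [MAIN] PC=2: INC 5 -> ACC=-3
Event 16 (EXEC): [MAIN] PC=3: INC 5 -> ACC=2
Event 17 (EXEC): [MAIN] PC=4: HALT

Answer: 2 MAIN 0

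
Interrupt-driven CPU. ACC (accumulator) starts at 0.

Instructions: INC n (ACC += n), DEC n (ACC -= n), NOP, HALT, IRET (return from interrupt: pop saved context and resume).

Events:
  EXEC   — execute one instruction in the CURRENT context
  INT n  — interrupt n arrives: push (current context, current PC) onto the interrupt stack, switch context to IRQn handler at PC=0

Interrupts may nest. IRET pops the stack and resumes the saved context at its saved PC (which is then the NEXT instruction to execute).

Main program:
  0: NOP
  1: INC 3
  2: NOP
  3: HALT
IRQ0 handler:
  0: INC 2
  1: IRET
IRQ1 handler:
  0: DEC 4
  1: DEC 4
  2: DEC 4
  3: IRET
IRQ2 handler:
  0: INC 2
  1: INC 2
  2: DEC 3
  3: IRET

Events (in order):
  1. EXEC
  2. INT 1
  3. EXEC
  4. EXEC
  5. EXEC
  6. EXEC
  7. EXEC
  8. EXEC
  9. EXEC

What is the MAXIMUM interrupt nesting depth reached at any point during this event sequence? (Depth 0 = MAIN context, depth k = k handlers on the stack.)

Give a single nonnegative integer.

Answer: 1

Derivation:
Event 1 (EXEC): [MAIN] PC=0: NOP [depth=0]
Event 2 (INT 1): INT 1 arrives: push (MAIN, PC=1), enter IRQ1 at PC=0 (depth now 1) [depth=1]
Event 3 (EXEC): [IRQ1] PC=0: DEC 4 -> ACC=-4 [depth=1]
Event 4 (EXEC): [IRQ1] PC=1: DEC 4 -> ACC=-8 [depth=1]
Event 5 (EXEC): [IRQ1] PC=2: DEC 4 -> ACC=-12 [depth=1]
Event 6 (EXEC): [IRQ1] PC=3: IRET -> resume MAIN at PC=1 (depth now 0) [depth=0]
Event 7 (EXEC): [MAIN] PC=1: INC 3 -> ACC=-9 [depth=0]
Event 8 (EXEC): [MAIN] PC=2: NOP [depth=0]
Event 9 (EXEC): [MAIN] PC=3: HALT [depth=0]
Max depth observed: 1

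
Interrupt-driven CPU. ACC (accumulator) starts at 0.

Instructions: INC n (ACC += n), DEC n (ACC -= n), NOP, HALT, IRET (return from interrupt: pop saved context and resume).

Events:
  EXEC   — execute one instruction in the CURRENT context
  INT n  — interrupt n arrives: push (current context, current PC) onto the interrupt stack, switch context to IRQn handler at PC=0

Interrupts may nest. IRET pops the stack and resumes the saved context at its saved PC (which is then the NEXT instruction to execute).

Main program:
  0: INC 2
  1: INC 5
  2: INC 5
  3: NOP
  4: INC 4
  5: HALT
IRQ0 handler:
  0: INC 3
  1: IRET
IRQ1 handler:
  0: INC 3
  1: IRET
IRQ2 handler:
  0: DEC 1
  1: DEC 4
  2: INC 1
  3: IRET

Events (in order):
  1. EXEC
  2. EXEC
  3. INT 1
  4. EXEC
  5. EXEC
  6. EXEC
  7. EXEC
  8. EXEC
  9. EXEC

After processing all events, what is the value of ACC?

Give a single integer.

Event 1 (EXEC): [MAIN] PC=0: INC 2 -> ACC=2
Event 2 (EXEC): [MAIN] PC=1: INC 5 -> ACC=7
Event 3 (INT 1): INT 1 arrives: push (MAIN, PC=2), enter IRQ1 at PC=0 (depth now 1)
Event 4 (EXEC): [IRQ1] PC=0: INC 3 -> ACC=10
Event 5 (EXEC): [IRQ1] PC=1: IRET -> resume MAIN at PC=2 (depth now 0)
Event 6 (EXEC): [MAIN] PC=2: INC 5 -> ACC=15
Event 7 (EXEC): [MAIN] PC=3: NOP
Event 8 (EXEC): [MAIN] PC=4: INC 4 -> ACC=19
Event 9 (EXEC): [MAIN] PC=5: HALT

Answer: 19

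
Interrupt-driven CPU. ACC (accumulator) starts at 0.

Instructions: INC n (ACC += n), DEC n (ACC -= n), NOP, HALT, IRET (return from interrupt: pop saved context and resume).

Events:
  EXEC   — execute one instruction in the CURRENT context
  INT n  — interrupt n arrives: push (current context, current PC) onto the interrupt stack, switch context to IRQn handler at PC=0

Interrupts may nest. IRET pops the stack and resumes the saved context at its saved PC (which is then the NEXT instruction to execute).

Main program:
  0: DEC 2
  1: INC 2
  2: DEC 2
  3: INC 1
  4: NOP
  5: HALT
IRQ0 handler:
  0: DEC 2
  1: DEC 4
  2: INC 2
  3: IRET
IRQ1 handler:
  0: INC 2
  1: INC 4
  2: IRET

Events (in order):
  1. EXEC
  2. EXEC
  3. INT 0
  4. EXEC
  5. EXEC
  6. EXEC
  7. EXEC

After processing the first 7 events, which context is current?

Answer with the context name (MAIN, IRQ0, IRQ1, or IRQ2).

Event 1 (EXEC): [MAIN] PC=0: DEC 2 -> ACC=-2
Event 2 (EXEC): [MAIN] PC=1: INC 2 -> ACC=0
Event 3 (INT 0): INT 0 arrives: push (MAIN, PC=2), enter IRQ0 at PC=0 (depth now 1)
Event 4 (EXEC): [IRQ0] PC=0: DEC 2 -> ACC=-2
Event 5 (EXEC): [IRQ0] PC=1: DEC 4 -> ACC=-6
Event 6 (EXEC): [IRQ0] PC=2: INC 2 -> ACC=-4
Event 7 (EXEC): [IRQ0] PC=3: IRET -> resume MAIN at PC=2 (depth now 0)

Answer: MAIN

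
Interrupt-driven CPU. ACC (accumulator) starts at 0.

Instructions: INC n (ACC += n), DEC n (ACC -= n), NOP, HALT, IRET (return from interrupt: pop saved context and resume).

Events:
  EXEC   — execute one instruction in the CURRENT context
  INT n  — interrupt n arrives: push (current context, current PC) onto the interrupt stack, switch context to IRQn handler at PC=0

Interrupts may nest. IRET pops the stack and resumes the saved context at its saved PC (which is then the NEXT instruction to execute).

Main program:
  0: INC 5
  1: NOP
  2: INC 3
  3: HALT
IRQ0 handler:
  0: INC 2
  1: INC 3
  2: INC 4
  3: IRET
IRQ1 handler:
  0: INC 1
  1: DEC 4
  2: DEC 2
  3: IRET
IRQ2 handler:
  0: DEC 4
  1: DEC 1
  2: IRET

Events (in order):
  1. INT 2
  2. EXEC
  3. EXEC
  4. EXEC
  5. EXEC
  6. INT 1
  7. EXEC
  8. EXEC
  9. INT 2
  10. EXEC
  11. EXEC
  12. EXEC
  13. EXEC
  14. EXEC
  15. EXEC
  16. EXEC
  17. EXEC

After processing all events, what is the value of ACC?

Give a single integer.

Answer: -7

Derivation:
Event 1 (INT 2): INT 2 arrives: push (MAIN, PC=0), enter IRQ2 at PC=0 (depth now 1)
Event 2 (EXEC): [IRQ2] PC=0: DEC 4 -> ACC=-4
Event 3 (EXEC): [IRQ2] PC=1: DEC 1 -> ACC=-5
Event 4 (EXEC): [IRQ2] PC=2: IRET -> resume MAIN at PC=0 (depth now 0)
Event 5 (EXEC): [MAIN] PC=0: INC 5 -> ACC=0
Event 6 (INT 1): INT 1 arrives: push (MAIN, PC=1), enter IRQ1 at PC=0 (depth now 1)
Event 7 (EXEC): [IRQ1] PC=0: INC 1 -> ACC=1
Event 8 (EXEC): [IRQ1] PC=1: DEC 4 -> ACC=-3
Event 9 (INT 2): INT 2 arrives: push (IRQ1, PC=2), enter IRQ2 at PC=0 (depth now 2)
Event 10 (EXEC): [IRQ2] PC=0: DEC 4 -> ACC=-7
Event 11 (EXEC): [IRQ2] PC=1: DEC 1 -> ACC=-8
Event 12 (EXEC): [IRQ2] PC=2: IRET -> resume IRQ1 at PC=2 (depth now 1)
Event 13 (EXEC): [IRQ1] PC=2: DEC 2 -> ACC=-10
Event 14 (EXEC): [IRQ1] PC=3: IRET -> resume MAIN at PC=1 (depth now 0)
Event 15 (EXEC): [MAIN] PC=1: NOP
Event 16 (EXEC): [MAIN] PC=2: INC 3 -> ACC=-7
Event 17 (EXEC): [MAIN] PC=3: HALT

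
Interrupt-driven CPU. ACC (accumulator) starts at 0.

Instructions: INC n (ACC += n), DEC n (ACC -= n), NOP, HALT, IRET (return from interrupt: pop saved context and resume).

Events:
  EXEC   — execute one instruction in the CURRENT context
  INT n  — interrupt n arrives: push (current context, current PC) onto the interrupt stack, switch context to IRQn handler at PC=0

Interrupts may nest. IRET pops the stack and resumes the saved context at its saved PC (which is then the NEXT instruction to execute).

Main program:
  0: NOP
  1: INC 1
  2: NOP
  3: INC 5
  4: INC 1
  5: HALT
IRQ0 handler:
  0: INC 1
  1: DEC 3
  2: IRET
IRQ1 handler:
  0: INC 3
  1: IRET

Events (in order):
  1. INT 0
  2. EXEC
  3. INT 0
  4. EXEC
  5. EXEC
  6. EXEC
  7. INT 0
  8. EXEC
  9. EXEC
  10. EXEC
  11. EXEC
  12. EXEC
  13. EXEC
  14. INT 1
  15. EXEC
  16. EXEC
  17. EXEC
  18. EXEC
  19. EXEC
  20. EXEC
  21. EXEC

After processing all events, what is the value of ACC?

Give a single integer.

Event 1 (INT 0): INT 0 arrives: push (MAIN, PC=0), enter IRQ0 at PC=0 (depth now 1)
Event 2 (EXEC): [IRQ0] PC=0: INC 1 -> ACC=1
Event 3 (INT 0): INT 0 arrives: push (IRQ0, PC=1), enter IRQ0 at PC=0 (depth now 2)
Event 4 (EXEC): [IRQ0] PC=0: INC 1 -> ACC=2
Event 5 (EXEC): [IRQ0] PC=1: DEC 3 -> ACC=-1
Event 6 (EXEC): [IRQ0] PC=2: IRET -> resume IRQ0 at PC=1 (depth now 1)
Event 7 (INT 0): INT 0 arrives: push (IRQ0, PC=1), enter IRQ0 at PC=0 (depth now 2)
Event 8 (EXEC): [IRQ0] PC=0: INC 1 -> ACC=0
Event 9 (EXEC): [IRQ0] PC=1: DEC 3 -> ACC=-3
Event 10 (EXEC): [IRQ0] PC=2: IRET -> resume IRQ0 at PC=1 (depth now 1)
Event 11 (EXEC): [IRQ0] PC=1: DEC 3 -> ACC=-6
Event 12 (EXEC): [IRQ0] PC=2: IRET -> resume MAIN at PC=0 (depth now 0)
Event 13 (EXEC): [MAIN] PC=0: NOP
Event 14 (INT 1): INT 1 arrives: push (MAIN, PC=1), enter IRQ1 at PC=0 (depth now 1)
Event 15 (EXEC): [IRQ1] PC=0: INC 3 -> ACC=-3
Event 16 (EXEC): [IRQ1] PC=1: IRET -> resume MAIN at PC=1 (depth now 0)
Event 17 (EXEC): [MAIN] PC=1: INC 1 -> ACC=-2
Event 18 (EXEC): [MAIN] PC=2: NOP
Event 19 (EXEC): [MAIN] PC=3: INC 5 -> ACC=3
Event 20 (EXEC): [MAIN] PC=4: INC 1 -> ACC=4
Event 21 (EXEC): [MAIN] PC=5: HALT

Answer: 4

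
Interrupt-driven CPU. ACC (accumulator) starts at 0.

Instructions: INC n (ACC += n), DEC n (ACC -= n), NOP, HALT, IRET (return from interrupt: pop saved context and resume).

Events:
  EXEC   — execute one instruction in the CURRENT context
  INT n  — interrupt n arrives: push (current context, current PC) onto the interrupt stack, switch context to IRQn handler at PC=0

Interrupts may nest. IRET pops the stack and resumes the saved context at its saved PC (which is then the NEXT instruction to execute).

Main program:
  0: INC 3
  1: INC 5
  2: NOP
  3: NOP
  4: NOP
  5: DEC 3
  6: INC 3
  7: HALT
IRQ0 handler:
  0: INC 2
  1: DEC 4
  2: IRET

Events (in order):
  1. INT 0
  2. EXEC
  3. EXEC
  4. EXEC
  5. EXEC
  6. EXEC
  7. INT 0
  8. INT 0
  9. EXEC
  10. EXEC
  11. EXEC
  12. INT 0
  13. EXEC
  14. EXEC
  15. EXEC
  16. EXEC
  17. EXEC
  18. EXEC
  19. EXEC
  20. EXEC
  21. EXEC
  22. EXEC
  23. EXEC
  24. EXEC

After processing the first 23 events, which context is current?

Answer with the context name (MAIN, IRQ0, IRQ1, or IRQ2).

Answer: MAIN

Derivation:
Event 1 (INT 0): INT 0 arrives: push (MAIN, PC=0), enter IRQ0 at PC=0 (depth now 1)
Event 2 (EXEC): [IRQ0] PC=0: INC 2 -> ACC=2
Event 3 (EXEC): [IRQ0] PC=1: DEC 4 -> ACC=-2
Event 4 (EXEC): [IRQ0] PC=2: IRET -> resume MAIN at PC=0 (depth now 0)
Event 5 (EXEC): [MAIN] PC=0: INC 3 -> ACC=1
Event 6 (EXEC): [MAIN] PC=1: INC 5 -> ACC=6
Event 7 (INT 0): INT 0 arrives: push (MAIN, PC=2), enter IRQ0 at PC=0 (depth now 1)
Event 8 (INT 0): INT 0 arrives: push (IRQ0, PC=0), enter IRQ0 at PC=0 (depth now 2)
Event 9 (EXEC): [IRQ0] PC=0: INC 2 -> ACC=8
Event 10 (EXEC): [IRQ0] PC=1: DEC 4 -> ACC=4
Event 11 (EXEC): [IRQ0] PC=2: IRET -> resume IRQ0 at PC=0 (depth now 1)
Event 12 (INT 0): INT 0 arrives: push (IRQ0, PC=0), enter IRQ0 at PC=0 (depth now 2)
Event 13 (EXEC): [IRQ0] PC=0: INC 2 -> ACC=6
Event 14 (EXEC): [IRQ0] PC=1: DEC 4 -> ACC=2
Event 15 (EXEC): [IRQ0] PC=2: IRET -> resume IRQ0 at PC=0 (depth now 1)
Event 16 (EXEC): [IRQ0] PC=0: INC 2 -> ACC=4
Event 17 (EXEC): [IRQ0] PC=1: DEC 4 -> ACC=0
Event 18 (EXEC): [IRQ0] PC=2: IRET -> resume MAIN at PC=2 (depth now 0)
Event 19 (EXEC): [MAIN] PC=2: NOP
Event 20 (EXEC): [MAIN] PC=3: NOP
Event 21 (EXEC): [MAIN] PC=4: NOP
Event 22 (EXEC): [MAIN] PC=5: DEC 3 -> ACC=-3
Event 23 (EXEC): [MAIN] PC=6: INC 3 -> ACC=0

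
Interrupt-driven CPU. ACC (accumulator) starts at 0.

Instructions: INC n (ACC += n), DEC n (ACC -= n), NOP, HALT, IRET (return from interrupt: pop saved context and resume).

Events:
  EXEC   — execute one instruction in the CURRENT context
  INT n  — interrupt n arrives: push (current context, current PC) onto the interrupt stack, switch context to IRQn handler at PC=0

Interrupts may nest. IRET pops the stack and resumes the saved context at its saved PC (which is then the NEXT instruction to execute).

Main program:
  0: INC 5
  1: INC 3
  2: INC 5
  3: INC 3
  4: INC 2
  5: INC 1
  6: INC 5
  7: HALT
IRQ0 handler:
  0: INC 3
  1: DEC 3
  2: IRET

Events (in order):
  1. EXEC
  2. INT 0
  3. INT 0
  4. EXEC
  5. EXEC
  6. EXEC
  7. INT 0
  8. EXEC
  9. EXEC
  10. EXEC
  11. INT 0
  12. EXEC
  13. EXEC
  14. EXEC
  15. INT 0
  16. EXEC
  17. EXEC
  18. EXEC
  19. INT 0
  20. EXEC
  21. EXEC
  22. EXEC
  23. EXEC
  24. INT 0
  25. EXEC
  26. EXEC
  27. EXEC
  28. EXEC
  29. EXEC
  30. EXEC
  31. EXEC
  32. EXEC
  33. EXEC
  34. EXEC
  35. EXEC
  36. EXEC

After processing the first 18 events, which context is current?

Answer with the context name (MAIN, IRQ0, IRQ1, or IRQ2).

Event 1 (EXEC): [MAIN] PC=0: INC 5 -> ACC=5
Event 2 (INT 0): INT 0 arrives: push (MAIN, PC=1), enter IRQ0 at PC=0 (depth now 1)
Event 3 (INT 0): INT 0 arrives: push (IRQ0, PC=0), enter IRQ0 at PC=0 (depth now 2)
Event 4 (EXEC): [IRQ0] PC=0: INC 3 -> ACC=8
Event 5 (EXEC): [IRQ0] PC=1: DEC 3 -> ACC=5
Event 6 (EXEC): [IRQ0] PC=2: IRET -> resume IRQ0 at PC=0 (depth now 1)
Event 7 (INT 0): INT 0 arrives: push (IRQ0, PC=0), enter IRQ0 at PC=0 (depth now 2)
Event 8 (EXEC): [IRQ0] PC=0: INC 3 -> ACC=8
Event 9 (EXEC): [IRQ0] PC=1: DEC 3 -> ACC=5
Event 10 (EXEC): [IRQ0] PC=2: IRET -> resume IRQ0 at PC=0 (depth now 1)
Event 11 (INT 0): INT 0 arrives: push (IRQ0, PC=0), enter IRQ0 at PC=0 (depth now 2)
Event 12 (EXEC): [IRQ0] PC=0: INC 3 -> ACC=8
Event 13 (EXEC): [IRQ0] PC=1: DEC 3 -> ACC=5
Event 14 (EXEC): [IRQ0] PC=2: IRET -> resume IRQ0 at PC=0 (depth now 1)
Event 15 (INT 0): INT 0 arrives: push (IRQ0, PC=0), enter IRQ0 at PC=0 (depth now 2)
Event 16 (EXEC): [IRQ0] PC=0: INC 3 -> ACC=8
Event 17 (EXEC): [IRQ0] PC=1: DEC 3 -> ACC=5
Event 18 (EXEC): [IRQ0] PC=2: IRET -> resume IRQ0 at PC=0 (depth now 1)

Answer: IRQ0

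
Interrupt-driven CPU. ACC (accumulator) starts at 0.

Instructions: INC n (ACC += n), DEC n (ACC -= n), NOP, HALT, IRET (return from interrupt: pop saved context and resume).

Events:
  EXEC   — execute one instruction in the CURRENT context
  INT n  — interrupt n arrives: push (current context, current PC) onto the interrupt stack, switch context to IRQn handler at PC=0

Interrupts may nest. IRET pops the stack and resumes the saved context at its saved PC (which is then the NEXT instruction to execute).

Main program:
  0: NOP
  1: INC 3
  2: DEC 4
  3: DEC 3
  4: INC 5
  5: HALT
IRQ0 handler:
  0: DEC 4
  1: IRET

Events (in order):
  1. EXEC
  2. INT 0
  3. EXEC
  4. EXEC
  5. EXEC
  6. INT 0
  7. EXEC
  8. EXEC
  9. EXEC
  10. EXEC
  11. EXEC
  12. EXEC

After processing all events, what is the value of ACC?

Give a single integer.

Event 1 (EXEC): [MAIN] PC=0: NOP
Event 2 (INT 0): INT 0 arrives: push (MAIN, PC=1), enter IRQ0 at PC=0 (depth now 1)
Event 3 (EXEC): [IRQ0] PC=0: DEC 4 -> ACC=-4
Event 4 (EXEC): [IRQ0] PC=1: IRET -> resume MAIN at PC=1 (depth now 0)
Event 5 (EXEC): [MAIN] PC=1: INC 3 -> ACC=-1
Event 6 (INT 0): INT 0 arrives: push (MAIN, PC=2), enter IRQ0 at PC=0 (depth now 1)
Event 7 (EXEC): [IRQ0] PC=0: DEC 4 -> ACC=-5
Event 8 (EXEC): [IRQ0] PC=1: IRET -> resume MAIN at PC=2 (depth now 0)
Event 9 (EXEC): [MAIN] PC=2: DEC 4 -> ACC=-9
Event 10 (EXEC): [MAIN] PC=3: DEC 3 -> ACC=-12
Event 11 (EXEC): [MAIN] PC=4: INC 5 -> ACC=-7
Event 12 (EXEC): [MAIN] PC=5: HALT

Answer: -7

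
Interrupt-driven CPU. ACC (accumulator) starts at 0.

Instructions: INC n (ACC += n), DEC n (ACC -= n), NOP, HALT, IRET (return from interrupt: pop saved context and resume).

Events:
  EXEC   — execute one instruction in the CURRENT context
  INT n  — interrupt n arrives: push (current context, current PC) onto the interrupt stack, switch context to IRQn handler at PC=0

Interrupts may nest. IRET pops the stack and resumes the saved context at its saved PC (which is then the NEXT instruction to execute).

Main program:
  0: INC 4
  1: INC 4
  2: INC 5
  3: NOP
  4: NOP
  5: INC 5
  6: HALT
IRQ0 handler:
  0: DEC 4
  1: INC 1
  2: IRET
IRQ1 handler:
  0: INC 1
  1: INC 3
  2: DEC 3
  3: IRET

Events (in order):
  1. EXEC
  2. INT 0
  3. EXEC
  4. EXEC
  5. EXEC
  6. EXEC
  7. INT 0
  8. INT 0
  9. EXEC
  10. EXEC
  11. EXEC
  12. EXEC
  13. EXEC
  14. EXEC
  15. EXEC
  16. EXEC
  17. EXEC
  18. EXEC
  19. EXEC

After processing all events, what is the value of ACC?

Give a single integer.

Event 1 (EXEC): [MAIN] PC=0: INC 4 -> ACC=4
Event 2 (INT 0): INT 0 arrives: push (MAIN, PC=1), enter IRQ0 at PC=0 (depth now 1)
Event 3 (EXEC): [IRQ0] PC=0: DEC 4 -> ACC=0
Event 4 (EXEC): [IRQ0] PC=1: INC 1 -> ACC=1
Event 5 (EXEC): [IRQ0] PC=2: IRET -> resume MAIN at PC=1 (depth now 0)
Event 6 (EXEC): [MAIN] PC=1: INC 4 -> ACC=5
Event 7 (INT 0): INT 0 arrives: push (MAIN, PC=2), enter IRQ0 at PC=0 (depth now 1)
Event 8 (INT 0): INT 0 arrives: push (IRQ0, PC=0), enter IRQ0 at PC=0 (depth now 2)
Event 9 (EXEC): [IRQ0] PC=0: DEC 4 -> ACC=1
Event 10 (EXEC): [IRQ0] PC=1: INC 1 -> ACC=2
Event 11 (EXEC): [IRQ0] PC=2: IRET -> resume IRQ0 at PC=0 (depth now 1)
Event 12 (EXEC): [IRQ0] PC=0: DEC 4 -> ACC=-2
Event 13 (EXEC): [IRQ0] PC=1: INC 1 -> ACC=-1
Event 14 (EXEC): [IRQ0] PC=2: IRET -> resume MAIN at PC=2 (depth now 0)
Event 15 (EXEC): [MAIN] PC=2: INC 5 -> ACC=4
Event 16 (EXEC): [MAIN] PC=3: NOP
Event 17 (EXEC): [MAIN] PC=4: NOP
Event 18 (EXEC): [MAIN] PC=5: INC 5 -> ACC=9
Event 19 (EXEC): [MAIN] PC=6: HALT

Answer: 9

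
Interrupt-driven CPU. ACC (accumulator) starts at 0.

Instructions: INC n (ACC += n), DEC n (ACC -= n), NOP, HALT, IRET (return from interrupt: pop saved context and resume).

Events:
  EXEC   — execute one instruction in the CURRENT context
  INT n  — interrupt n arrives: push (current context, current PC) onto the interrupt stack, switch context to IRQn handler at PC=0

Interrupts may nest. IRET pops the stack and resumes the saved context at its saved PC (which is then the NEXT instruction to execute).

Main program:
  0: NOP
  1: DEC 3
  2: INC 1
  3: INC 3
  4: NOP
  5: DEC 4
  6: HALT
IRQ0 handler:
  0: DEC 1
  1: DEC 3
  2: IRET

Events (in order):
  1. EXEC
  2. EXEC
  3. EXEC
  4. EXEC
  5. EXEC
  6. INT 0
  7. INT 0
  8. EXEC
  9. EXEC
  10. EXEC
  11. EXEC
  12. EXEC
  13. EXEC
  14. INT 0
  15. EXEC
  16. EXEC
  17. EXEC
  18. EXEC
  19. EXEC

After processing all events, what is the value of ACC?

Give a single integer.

Event 1 (EXEC): [MAIN] PC=0: NOP
Event 2 (EXEC): [MAIN] PC=1: DEC 3 -> ACC=-3
Event 3 (EXEC): [MAIN] PC=2: INC 1 -> ACC=-2
Event 4 (EXEC): [MAIN] PC=3: INC 3 -> ACC=1
Event 5 (EXEC): [MAIN] PC=4: NOP
Event 6 (INT 0): INT 0 arrives: push (MAIN, PC=5), enter IRQ0 at PC=0 (depth now 1)
Event 7 (INT 0): INT 0 arrives: push (IRQ0, PC=0), enter IRQ0 at PC=0 (depth now 2)
Event 8 (EXEC): [IRQ0] PC=0: DEC 1 -> ACC=0
Event 9 (EXEC): [IRQ0] PC=1: DEC 3 -> ACC=-3
Event 10 (EXEC): [IRQ0] PC=2: IRET -> resume IRQ0 at PC=0 (depth now 1)
Event 11 (EXEC): [IRQ0] PC=0: DEC 1 -> ACC=-4
Event 12 (EXEC): [IRQ0] PC=1: DEC 3 -> ACC=-7
Event 13 (EXEC): [IRQ0] PC=2: IRET -> resume MAIN at PC=5 (depth now 0)
Event 14 (INT 0): INT 0 arrives: push (MAIN, PC=5), enter IRQ0 at PC=0 (depth now 1)
Event 15 (EXEC): [IRQ0] PC=0: DEC 1 -> ACC=-8
Event 16 (EXEC): [IRQ0] PC=1: DEC 3 -> ACC=-11
Event 17 (EXEC): [IRQ0] PC=2: IRET -> resume MAIN at PC=5 (depth now 0)
Event 18 (EXEC): [MAIN] PC=5: DEC 4 -> ACC=-15
Event 19 (EXEC): [MAIN] PC=6: HALT

Answer: -15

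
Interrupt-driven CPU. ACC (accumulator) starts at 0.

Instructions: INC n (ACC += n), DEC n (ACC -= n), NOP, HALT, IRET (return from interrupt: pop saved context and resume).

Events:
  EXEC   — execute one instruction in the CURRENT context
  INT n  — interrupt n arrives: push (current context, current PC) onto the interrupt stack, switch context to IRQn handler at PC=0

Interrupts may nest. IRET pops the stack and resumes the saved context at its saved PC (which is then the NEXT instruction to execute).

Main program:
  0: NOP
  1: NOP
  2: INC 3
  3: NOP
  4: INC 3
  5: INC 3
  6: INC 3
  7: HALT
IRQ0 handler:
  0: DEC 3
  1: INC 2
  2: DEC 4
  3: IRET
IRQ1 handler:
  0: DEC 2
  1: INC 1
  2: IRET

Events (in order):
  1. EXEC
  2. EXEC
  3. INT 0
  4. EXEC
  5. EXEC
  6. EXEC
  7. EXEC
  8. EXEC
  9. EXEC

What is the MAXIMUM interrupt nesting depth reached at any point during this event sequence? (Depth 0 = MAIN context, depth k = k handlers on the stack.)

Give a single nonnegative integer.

Event 1 (EXEC): [MAIN] PC=0: NOP [depth=0]
Event 2 (EXEC): [MAIN] PC=1: NOP [depth=0]
Event 3 (INT 0): INT 0 arrives: push (MAIN, PC=2), enter IRQ0 at PC=0 (depth now 1) [depth=1]
Event 4 (EXEC): [IRQ0] PC=0: DEC 3 -> ACC=-3 [depth=1]
Event 5 (EXEC): [IRQ0] PC=1: INC 2 -> ACC=-1 [depth=1]
Event 6 (EXEC): [IRQ0] PC=2: DEC 4 -> ACC=-5 [depth=1]
Event 7 (EXEC): [IRQ0] PC=3: IRET -> resume MAIN at PC=2 (depth now 0) [depth=0]
Event 8 (EXEC): [MAIN] PC=2: INC 3 -> ACC=-2 [depth=0]
Event 9 (EXEC): [MAIN] PC=3: NOP [depth=0]
Max depth observed: 1

Answer: 1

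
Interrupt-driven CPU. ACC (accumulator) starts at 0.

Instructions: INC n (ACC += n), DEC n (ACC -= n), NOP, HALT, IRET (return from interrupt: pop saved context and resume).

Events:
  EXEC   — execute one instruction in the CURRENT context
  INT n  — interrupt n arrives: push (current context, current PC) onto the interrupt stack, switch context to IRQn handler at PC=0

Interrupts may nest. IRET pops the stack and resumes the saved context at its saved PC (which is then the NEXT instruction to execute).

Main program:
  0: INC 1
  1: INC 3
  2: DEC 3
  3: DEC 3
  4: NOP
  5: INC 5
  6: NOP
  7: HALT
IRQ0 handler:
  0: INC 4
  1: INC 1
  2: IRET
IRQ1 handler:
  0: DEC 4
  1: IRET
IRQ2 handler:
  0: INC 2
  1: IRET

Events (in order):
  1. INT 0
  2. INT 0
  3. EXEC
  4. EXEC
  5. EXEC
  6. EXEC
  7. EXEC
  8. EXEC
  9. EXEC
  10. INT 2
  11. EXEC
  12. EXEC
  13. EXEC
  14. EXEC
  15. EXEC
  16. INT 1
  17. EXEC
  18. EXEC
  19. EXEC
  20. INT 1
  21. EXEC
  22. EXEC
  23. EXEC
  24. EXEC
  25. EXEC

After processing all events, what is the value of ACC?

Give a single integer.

Answer: 7

Derivation:
Event 1 (INT 0): INT 0 arrives: push (MAIN, PC=0), enter IRQ0 at PC=0 (depth now 1)
Event 2 (INT 0): INT 0 arrives: push (IRQ0, PC=0), enter IRQ0 at PC=0 (depth now 2)
Event 3 (EXEC): [IRQ0] PC=0: INC 4 -> ACC=4
Event 4 (EXEC): [IRQ0] PC=1: INC 1 -> ACC=5
Event 5 (EXEC): [IRQ0] PC=2: IRET -> resume IRQ0 at PC=0 (depth now 1)
Event 6 (EXEC): [IRQ0] PC=0: INC 4 -> ACC=9
Event 7 (EXEC): [IRQ0] PC=1: INC 1 -> ACC=10
Event 8 (EXEC): [IRQ0] PC=2: IRET -> resume MAIN at PC=0 (depth now 0)
Event 9 (EXEC): [MAIN] PC=0: INC 1 -> ACC=11
Event 10 (INT 2): INT 2 arrives: push (MAIN, PC=1), enter IRQ2 at PC=0 (depth now 1)
Event 11 (EXEC): [IRQ2] PC=0: INC 2 -> ACC=13
Event 12 (EXEC): [IRQ2] PC=1: IRET -> resume MAIN at PC=1 (depth now 0)
Event 13 (EXEC): [MAIN] PC=1: INC 3 -> ACC=16
Event 14 (EXEC): [MAIN] PC=2: DEC 3 -> ACC=13
Event 15 (EXEC): [MAIN] PC=3: DEC 3 -> ACC=10
Event 16 (INT 1): INT 1 arrives: push (MAIN, PC=4), enter IRQ1 at PC=0 (depth now 1)
Event 17 (EXEC): [IRQ1] PC=0: DEC 4 -> ACC=6
Event 18 (EXEC): [IRQ1] PC=1: IRET -> resume MAIN at PC=4 (depth now 0)
Event 19 (EXEC): [MAIN] PC=4: NOP
Event 20 (INT 1): INT 1 arrives: push (MAIN, PC=5), enter IRQ1 at PC=0 (depth now 1)
Event 21 (EXEC): [IRQ1] PC=0: DEC 4 -> ACC=2
Event 22 (EXEC): [IRQ1] PC=1: IRET -> resume MAIN at PC=5 (depth now 0)
Event 23 (EXEC): [MAIN] PC=5: INC 5 -> ACC=7
Event 24 (EXEC): [MAIN] PC=6: NOP
Event 25 (EXEC): [MAIN] PC=7: HALT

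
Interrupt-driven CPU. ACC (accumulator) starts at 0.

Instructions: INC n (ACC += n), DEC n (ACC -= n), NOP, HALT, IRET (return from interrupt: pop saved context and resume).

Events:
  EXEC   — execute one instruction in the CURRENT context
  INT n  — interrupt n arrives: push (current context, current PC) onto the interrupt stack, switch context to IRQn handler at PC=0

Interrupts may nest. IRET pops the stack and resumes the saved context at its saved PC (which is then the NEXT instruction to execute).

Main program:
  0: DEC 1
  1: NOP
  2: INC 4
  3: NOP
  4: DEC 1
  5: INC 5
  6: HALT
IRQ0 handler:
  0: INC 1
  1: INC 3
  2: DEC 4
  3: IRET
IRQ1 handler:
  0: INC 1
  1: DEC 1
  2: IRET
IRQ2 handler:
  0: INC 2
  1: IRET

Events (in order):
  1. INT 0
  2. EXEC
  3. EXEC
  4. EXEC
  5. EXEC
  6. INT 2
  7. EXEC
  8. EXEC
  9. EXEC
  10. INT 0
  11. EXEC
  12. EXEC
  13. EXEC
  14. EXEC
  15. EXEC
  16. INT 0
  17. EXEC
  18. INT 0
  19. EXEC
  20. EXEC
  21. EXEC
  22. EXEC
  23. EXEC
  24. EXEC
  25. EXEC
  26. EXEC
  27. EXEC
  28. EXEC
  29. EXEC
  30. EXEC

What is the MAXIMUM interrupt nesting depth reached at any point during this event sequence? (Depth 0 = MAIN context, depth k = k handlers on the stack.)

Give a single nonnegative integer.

Answer: 2

Derivation:
Event 1 (INT 0): INT 0 arrives: push (MAIN, PC=0), enter IRQ0 at PC=0 (depth now 1) [depth=1]
Event 2 (EXEC): [IRQ0] PC=0: INC 1 -> ACC=1 [depth=1]
Event 3 (EXEC): [IRQ0] PC=1: INC 3 -> ACC=4 [depth=1]
Event 4 (EXEC): [IRQ0] PC=2: DEC 4 -> ACC=0 [depth=1]
Event 5 (EXEC): [IRQ0] PC=3: IRET -> resume MAIN at PC=0 (depth now 0) [depth=0]
Event 6 (INT 2): INT 2 arrives: push (MAIN, PC=0), enter IRQ2 at PC=0 (depth now 1) [depth=1]
Event 7 (EXEC): [IRQ2] PC=0: INC 2 -> ACC=2 [depth=1]
Event 8 (EXEC): [IRQ2] PC=1: IRET -> resume MAIN at PC=0 (depth now 0) [depth=0]
Event 9 (EXEC): [MAIN] PC=0: DEC 1 -> ACC=1 [depth=0]
Event 10 (INT 0): INT 0 arrives: push (MAIN, PC=1), enter IRQ0 at PC=0 (depth now 1) [depth=1]
Event 11 (EXEC): [IRQ0] PC=0: INC 1 -> ACC=2 [depth=1]
Event 12 (EXEC): [IRQ0] PC=1: INC 3 -> ACC=5 [depth=1]
Event 13 (EXEC): [IRQ0] PC=2: DEC 4 -> ACC=1 [depth=1]
Event 14 (EXEC): [IRQ0] PC=3: IRET -> resume MAIN at PC=1 (depth now 0) [depth=0]
Event 15 (EXEC): [MAIN] PC=1: NOP [depth=0]
Event 16 (INT 0): INT 0 arrives: push (MAIN, PC=2), enter IRQ0 at PC=0 (depth now 1) [depth=1]
Event 17 (EXEC): [IRQ0] PC=0: INC 1 -> ACC=2 [depth=1]
Event 18 (INT 0): INT 0 arrives: push (IRQ0, PC=1), enter IRQ0 at PC=0 (depth now 2) [depth=2]
Event 19 (EXEC): [IRQ0] PC=0: INC 1 -> ACC=3 [depth=2]
Event 20 (EXEC): [IRQ0] PC=1: INC 3 -> ACC=6 [depth=2]
Event 21 (EXEC): [IRQ0] PC=2: DEC 4 -> ACC=2 [depth=2]
Event 22 (EXEC): [IRQ0] PC=3: IRET -> resume IRQ0 at PC=1 (depth now 1) [depth=1]
Event 23 (EXEC): [IRQ0] PC=1: INC 3 -> ACC=5 [depth=1]
Event 24 (EXEC): [IRQ0] PC=2: DEC 4 -> ACC=1 [depth=1]
Event 25 (EXEC): [IRQ0] PC=3: IRET -> resume MAIN at PC=2 (depth now 0) [depth=0]
Event 26 (EXEC): [MAIN] PC=2: INC 4 -> ACC=5 [depth=0]
Event 27 (EXEC): [MAIN] PC=3: NOP [depth=0]
Event 28 (EXEC): [MAIN] PC=4: DEC 1 -> ACC=4 [depth=0]
Event 29 (EXEC): [MAIN] PC=5: INC 5 -> ACC=9 [depth=0]
Event 30 (EXEC): [MAIN] PC=6: HALT [depth=0]
Max depth observed: 2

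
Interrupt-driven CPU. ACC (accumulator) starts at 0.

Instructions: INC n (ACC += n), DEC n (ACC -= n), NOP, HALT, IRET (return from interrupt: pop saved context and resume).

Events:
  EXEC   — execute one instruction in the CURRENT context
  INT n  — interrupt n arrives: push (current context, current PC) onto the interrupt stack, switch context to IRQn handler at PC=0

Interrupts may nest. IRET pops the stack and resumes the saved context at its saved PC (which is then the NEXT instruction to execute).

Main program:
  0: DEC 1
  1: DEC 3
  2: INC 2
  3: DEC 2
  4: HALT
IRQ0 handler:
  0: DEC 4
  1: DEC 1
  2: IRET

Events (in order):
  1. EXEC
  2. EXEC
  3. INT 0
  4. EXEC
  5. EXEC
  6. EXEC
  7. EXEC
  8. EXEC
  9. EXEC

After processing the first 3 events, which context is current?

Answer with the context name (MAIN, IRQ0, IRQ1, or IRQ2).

Event 1 (EXEC): [MAIN] PC=0: DEC 1 -> ACC=-1
Event 2 (EXEC): [MAIN] PC=1: DEC 3 -> ACC=-4
Event 3 (INT 0): INT 0 arrives: push (MAIN, PC=2), enter IRQ0 at PC=0 (depth now 1)

Answer: IRQ0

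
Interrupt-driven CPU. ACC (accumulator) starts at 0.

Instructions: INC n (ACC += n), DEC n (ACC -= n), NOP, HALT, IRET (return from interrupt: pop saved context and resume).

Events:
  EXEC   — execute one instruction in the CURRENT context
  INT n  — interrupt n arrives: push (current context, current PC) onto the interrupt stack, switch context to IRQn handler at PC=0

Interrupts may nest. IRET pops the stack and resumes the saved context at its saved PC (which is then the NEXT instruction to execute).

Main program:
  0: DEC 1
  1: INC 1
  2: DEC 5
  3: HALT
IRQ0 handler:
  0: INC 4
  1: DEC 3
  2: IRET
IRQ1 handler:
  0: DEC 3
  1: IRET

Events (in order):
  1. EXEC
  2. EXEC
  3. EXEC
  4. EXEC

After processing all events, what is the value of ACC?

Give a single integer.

Answer: -5

Derivation:
Event 1 (EXEC): [MAIN] PC=0: DEC 1 -> ACC=-1
Event 2 (EXEC): [MAIN] PC=1: INC 1 -> ACC=0
Event 3 (EXEC): [MAIN] PC=2: DEC 5 -> ACC=-5
Event 4 (EXEC): [MAIN] PC=3: HALT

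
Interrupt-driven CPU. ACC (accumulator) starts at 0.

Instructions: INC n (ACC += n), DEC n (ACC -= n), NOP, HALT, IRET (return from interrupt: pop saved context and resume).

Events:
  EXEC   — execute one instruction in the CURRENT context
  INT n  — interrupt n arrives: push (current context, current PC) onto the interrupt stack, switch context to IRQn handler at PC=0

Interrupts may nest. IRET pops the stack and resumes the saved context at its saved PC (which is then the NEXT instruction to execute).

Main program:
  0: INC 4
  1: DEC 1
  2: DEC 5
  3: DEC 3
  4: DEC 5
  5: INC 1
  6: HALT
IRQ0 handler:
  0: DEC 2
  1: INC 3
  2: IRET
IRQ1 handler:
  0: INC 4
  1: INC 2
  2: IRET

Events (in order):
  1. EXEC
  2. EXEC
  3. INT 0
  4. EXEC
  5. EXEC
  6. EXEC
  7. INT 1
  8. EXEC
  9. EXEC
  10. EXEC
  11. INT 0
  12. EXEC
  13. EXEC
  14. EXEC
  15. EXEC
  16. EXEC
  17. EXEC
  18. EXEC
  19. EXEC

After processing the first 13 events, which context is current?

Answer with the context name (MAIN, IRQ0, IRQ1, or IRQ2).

Answer: IRQ0

Derivation:
Event 1 (EXEC): [MAIN] PC=0: INC 4 -> ACC=4
Event 2 (EXEC): [MAIN] PC=1: DEC 1 -> ACC=3
Event 3 (INT 0): INT 0 arrives: push (MAIN, PC=2), enter IRQ0 at PC=0 (depth now 1)
Event 4 (EXEC): [IRQ0] PC=0: DEC 2 -> ACC=1
Event 5 (EXEC): [IRQ0] PC=1: INC 3 -> ACC=4
Event 6 (EXEC): [IRQ0] PC=2: IRET -> resume MAIN at PC=2 (depth now 0)
Event 7 (INT 1): INT 1 arrives: push (MAIN, PC=2), enter IRQ1 at PC=0 (depth now 1)
Event 8 (EXEC): [IRQ1] PC=0: INC 4 -> ACC=8
Event 9 (EXEC): [IRQ1] PC=1: INC 2 -> ACC=10
Event 10 (EXEC): [IRQ1] PC=2: IRET -> resume MAIN at PC=2 (depth now 0)
Event 11 (INT 0): INT 0 arrives: push (MAIN, PC=2), enter IRQ0 at PC=0 (depth now 1)
Event 12 (EXEC): [IRQ0] PC=0: DEC 2 -> ACC=8
Event 13 (EXEC): [IRQ0] PC=1: INC 3 -> ACC=11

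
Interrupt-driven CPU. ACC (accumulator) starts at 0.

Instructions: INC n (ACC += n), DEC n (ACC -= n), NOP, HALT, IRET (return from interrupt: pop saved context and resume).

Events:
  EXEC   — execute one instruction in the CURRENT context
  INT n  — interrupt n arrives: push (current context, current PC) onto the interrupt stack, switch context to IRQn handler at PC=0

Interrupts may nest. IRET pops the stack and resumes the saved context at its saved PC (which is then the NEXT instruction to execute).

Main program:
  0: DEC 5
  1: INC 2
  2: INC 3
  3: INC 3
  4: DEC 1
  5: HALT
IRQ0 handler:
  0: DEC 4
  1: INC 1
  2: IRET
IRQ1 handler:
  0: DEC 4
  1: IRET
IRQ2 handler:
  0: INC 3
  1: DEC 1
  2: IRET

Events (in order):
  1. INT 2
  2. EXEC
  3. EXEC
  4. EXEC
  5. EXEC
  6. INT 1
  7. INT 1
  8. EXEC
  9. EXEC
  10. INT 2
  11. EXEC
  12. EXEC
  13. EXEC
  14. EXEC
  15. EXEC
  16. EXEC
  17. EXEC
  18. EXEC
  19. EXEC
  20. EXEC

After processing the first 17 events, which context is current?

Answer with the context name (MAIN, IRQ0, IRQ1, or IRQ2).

Answer: MAIN

Derivation:
Event 1 (INT 2): INT 2 arrives: push (MAIN, PC=0), enter IRQ2 at PC=0 (depth now 1)
Event 2 (EXEC): [IRQ2] PC=0: INC 3 -> ACC=3
Event 3 (EXEC): [IRQ2] PC=1: DEC 1 -> ACC=2
Event 4 (EXEC): [IRQ2] PC=2: IRET -> resume MAIN at PC=0 (depth now 0)
Event 5 (EXEC): [MAIN] PC=0: DEC 5 -> ACC=-3
Event 6 (INT 1): INT 1 arrives: push (MAIN, PC=1), enter IRQ1 at PC=0 (depth now 1)
Event 7 (INT 1): INT 1 arrives: push (IRQ1, PC=0), enter IRQ1 at PC=0 (depth now 2)
Event 8 (EXEC): [IRQ1] PC=0: DEC 4 -> ACC=-7
Event 9 (EXEC): [IRQ1] PC=1: IRET -> resume IRQ1 at PC=0 (depth now 1)
Event 10 (INT 2): INT 2 arrives: push (IRQ1, PC=0), enter IRQ2 at PC=0 (depth now 2)
Event 11 (EXEC): [IRQ2] PC=0: INC 3 -> ACC=-4
Event 12 (EXEC): [IRQ2] PC=1: DEC 1 -> ACC=-5
Event 13 (EXEC): [IRQ2] PC=2: IRET -> resume IRQ1 at PC=0 (depth now 1)
Event 14 (EXEC): [IRQ1] PC=0: DEC 4 -> ACC=-9
Event 15 (EXEC): [IRQ1] PC=1: IRET -> resume MAIN at PC=1 (depth now 0)
Event 16 (EXEC): [MAIN] PC=1: INC 2 -> ACC=-7
Event 17 (EXEC): [MAIN] PC=2: INC 3 -> ACC=-4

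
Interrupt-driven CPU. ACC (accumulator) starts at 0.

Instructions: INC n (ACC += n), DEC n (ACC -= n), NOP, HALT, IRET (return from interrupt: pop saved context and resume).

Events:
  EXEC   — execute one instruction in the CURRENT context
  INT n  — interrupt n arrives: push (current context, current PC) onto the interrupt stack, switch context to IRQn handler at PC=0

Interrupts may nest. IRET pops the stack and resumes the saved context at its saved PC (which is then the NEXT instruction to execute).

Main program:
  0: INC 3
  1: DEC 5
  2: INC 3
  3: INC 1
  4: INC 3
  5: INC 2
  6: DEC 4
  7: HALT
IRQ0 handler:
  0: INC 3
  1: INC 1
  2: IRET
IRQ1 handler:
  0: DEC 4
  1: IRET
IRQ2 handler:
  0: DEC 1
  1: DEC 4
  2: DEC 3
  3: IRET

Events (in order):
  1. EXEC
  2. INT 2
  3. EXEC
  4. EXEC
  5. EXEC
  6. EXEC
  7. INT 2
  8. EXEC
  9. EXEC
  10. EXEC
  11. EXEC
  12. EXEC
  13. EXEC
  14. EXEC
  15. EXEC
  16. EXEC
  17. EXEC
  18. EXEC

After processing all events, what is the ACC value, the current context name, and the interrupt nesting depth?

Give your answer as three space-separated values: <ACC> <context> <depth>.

Answer: -13 MAIN 0

Derivation:
Event 1 (EXEC): [MAIN] PC=0: INC 3 -> ACC=3
Event 2 (INT 2): INT 2 arrives: push (MAIN, PC=1), enter IRQ2 at PC=0 (depth now 1)
Event 3 (EXEC): [IRQ2] PC=0: DEC 1 -> ACC=2
Event 4 (EXEC): [IRQ2] PC=1: DEC 4 -> ACC=-2
Event 5 (EXEC): [IRQ2] PC=2: DEC 3 -> ACC=-5
Event 6 (EXEC): [IRQ2] PC=3: IRET -> resume MAIN at PC=1 (depth now 0)
Event 7 (INT 2): INT 2 arrives: push (MAIN, PC=1), enter IRQ2 at PC=0 (depth now 1)
Event 8 (EXEC): [IRQ2] PC=0: DEC 1 -> ACC=-6
Event 9 (EXEC): [IRQ2] PC=1: DEC 4 -> ACC=-10
Event 10 (EXEC): [IRQ2] PC=2: DEC 3 -> ACC=-13
Event 11 (EXEC): [IRQ2] PC=3: IRET -> resume MAIN at PC=1 (depth now 0)
Event 12 (EXEC): [MAIN] PC=1: DEC 5 -> ACC=-18
Event 13 (EXEC): [MAIN] PC=2: INC 3 -> ACC=-15
Event 14 (EXEC): [MAIN] PC=3: INC 1 -> ACC=-14
Event 15 (EXEC): [MAIN] PC=4: INC 3 -> ACC=-11
Event 16 (EXEC): [MAIN] PC=5: INC 2 -> ACC=-9
Event 17 (EXEC): [MAIN] PC=6: DEC 4 -> ACC=-13
Event 18 (EXEC): [MAIN] PC=7: HALT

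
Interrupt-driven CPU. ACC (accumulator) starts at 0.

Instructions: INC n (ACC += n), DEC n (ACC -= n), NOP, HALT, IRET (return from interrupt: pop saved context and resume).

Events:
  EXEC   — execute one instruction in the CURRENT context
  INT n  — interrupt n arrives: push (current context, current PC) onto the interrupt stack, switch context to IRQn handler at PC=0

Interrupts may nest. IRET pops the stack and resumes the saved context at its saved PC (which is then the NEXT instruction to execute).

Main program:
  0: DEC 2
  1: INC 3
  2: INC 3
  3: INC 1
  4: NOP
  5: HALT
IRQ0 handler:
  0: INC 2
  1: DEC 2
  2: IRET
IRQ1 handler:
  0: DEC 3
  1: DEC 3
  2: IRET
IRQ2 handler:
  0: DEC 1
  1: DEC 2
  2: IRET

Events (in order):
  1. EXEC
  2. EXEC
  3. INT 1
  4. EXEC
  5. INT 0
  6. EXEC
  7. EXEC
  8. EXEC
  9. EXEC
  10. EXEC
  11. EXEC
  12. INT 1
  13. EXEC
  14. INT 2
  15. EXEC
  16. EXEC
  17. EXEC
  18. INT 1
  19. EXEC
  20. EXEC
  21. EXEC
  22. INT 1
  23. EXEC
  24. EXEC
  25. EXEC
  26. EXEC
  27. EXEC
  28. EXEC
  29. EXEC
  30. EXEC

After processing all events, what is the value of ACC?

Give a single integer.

Answer: -22

Derivation:
Event 1 (EXEC): [MAIN] PC=0: DEC 2 -> ACC=-2
Event 2 (EXEC): [MAIN] PC=1: INC 3 -> ACC=1
Event 3 (INT 1): INT 1 arrives: push (MAIN, PC=2), enter IRQ1 at PC=0 (depth now 1)
Event 4 (EXEC): [IRQ1] PC=0: DEC 3 -> ACC=-2
Event 5 (INT 0): INT 0 arrives: push (IRQ1, PC=1), enter IRQ0 at PC=0 (depth now 2)
Event 6 (EXEC): [IRQ0] PC=0: INC 2 -> ACC=0
Event 7 (EXEC): [IRQ0] PC=1: DEC 2 -> ACC=-2
Event 8 (EXEC): [IRQ0] PC=2: IRET -> resume IRQ1 at PC=1 (depth now 1)
Event 9 (EXEC): [IRQ1] PC=1: DEC 3 -> ACC=-5
Event 10 (EXEC): [IRQ1] PC=2: IRET -> resume MAIN at PC=2 (depth now 0)
Event 11 (EXEC): [MAIN] PC=2: INC 3 -> ACC=-2
Event 12 (INT 1): INT 1 arrives: push (MAIN, PC=3), enter IRQ1 at PC=0 (depth now 1)
Event 13 (EXEC): [IRQ1] PC=0: DEC 3 -> ACC=-5
Event 14 (INT 2): INT 2 arrives: push (IRQ1, PC=1), enter IRQ2 at PC=0 (depth now 2)
Event 15 (EXEC): [IRQ2] PC=0: DEC 1 -> ACC=-6
Event 16 (EXEC): [IRQ2] PC=1: DEC 2 -> ACC=-8
Event 17 (EXEC): [IRQ2] PC=2: IRET -> resume IRQ1 at PC=1 (depth now 1)
Event 18 (INT 1): INT 1 arrives: push (IRQ1, PC=1), enter IRQ1 at PC=0 (depth now 2)
Event 19 (EXEC): [IRQ1] PC=0: DEC 3 -> ACC=-11
Event 20 (EXEC): [IRQ1] PC=1: DEC 3 -> ACC=-14
Event 21 (EXEC): [IRQ1] PC=2: IRET -> resume IRQ1 at PC=1 (depth now 1)
Event 22 (INT 1): INT 1 arrives: push (IRQ1, PC=1), enter IRQ1 at PC=0 (depth now 2)
Event 23 (EXEC): [IRQ1] PC=0: DEC 3 -> ACC=-17
Event 24 (EXEC): [IRQ1] PC=1: DEC 3 -> ACC=-20
Event 25 (EXEC): [IRQ1] PC=2: IRET -> resume IRQ1 at PC=1 (depth now 1)
Event 26 (EXEC): [IRQ1] PC=1: DEC 3 -> ACC=-23
Event 27 (EXEC): [IRQ1] PC=2: IRET -> resume MAIN at PC=3 (depth now 0)
Event 28 (EXEC): [MAIN] PC=3: INC 1 -> ACC=-22
Event 29 (EXEC): [MAIN] PC=4: NOP
Event 30 (EXEC): [MAIN] PC=5: HALT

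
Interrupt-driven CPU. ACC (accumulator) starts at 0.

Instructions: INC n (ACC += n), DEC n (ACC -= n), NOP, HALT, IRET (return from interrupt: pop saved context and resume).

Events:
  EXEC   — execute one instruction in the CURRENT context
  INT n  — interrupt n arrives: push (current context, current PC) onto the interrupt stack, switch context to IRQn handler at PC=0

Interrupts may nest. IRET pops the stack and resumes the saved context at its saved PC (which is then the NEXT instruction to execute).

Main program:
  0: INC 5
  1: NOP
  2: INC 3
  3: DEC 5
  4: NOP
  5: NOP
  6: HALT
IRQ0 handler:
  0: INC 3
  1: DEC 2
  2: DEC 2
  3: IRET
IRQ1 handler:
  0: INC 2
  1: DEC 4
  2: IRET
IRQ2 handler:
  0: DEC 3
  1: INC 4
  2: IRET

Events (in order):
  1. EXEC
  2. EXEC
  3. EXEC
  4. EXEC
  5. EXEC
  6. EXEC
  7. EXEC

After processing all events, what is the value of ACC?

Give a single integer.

Event 1 (EXEC): [MAIN] PC=0: INC 5 -> ACC=5
Event 2 (EXEC): [MAIN] PC=1: NOP
Event 3 (EXEC): [MAIN] PC=2: INC 3 -> ACC=8
Event 4 (EXEC): [MAIN] PC=3: DEC 5 -> ACC=3
Event 5 (EXEC): [MAIN] PC=4: NOP
Event 6 (EXEC): [MAIN] PC=5: NOP
Event 7 (EXEC): [MAIN] PC=6: HALT

Answer: 3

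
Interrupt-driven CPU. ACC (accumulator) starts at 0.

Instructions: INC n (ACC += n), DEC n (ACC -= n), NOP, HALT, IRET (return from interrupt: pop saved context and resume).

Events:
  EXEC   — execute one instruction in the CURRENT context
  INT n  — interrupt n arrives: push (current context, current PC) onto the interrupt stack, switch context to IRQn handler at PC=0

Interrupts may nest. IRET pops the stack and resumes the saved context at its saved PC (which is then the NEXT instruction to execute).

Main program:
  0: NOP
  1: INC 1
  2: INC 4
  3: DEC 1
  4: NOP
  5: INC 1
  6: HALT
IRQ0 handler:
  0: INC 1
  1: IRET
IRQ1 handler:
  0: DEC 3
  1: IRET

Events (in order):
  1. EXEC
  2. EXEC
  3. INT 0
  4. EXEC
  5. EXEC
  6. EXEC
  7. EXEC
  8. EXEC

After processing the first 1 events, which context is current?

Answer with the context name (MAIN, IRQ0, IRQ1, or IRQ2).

Event 1 (EXEC): [MAIN] PC=0: NOP

Answer: MAIN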